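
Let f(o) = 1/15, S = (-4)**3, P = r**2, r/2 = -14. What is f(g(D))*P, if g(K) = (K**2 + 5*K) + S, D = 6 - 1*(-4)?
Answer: 784/15 ≈ 52.267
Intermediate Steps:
r = -28 (r = 2*(-14) = -28)
D = 10 (D = 6 + 4 = 10)
P = 784 (P = (-28)**2 = 784)
S = -64
g(K) = -64 + K**2 + 5*K (g(K) = (K**2 + 5*K) - 64 = -64 + K**2 + 5*K)
f(o) = 1/15
f(g(D))*P = (1/15)*784 = 784/15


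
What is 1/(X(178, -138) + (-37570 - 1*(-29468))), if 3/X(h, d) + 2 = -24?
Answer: -26/210655 ≈ -0.00012342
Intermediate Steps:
X(h, d) = -3/26 (X(h, d) = 3/(-2 - 24) = 3/(-26) = 3*(-1/26) = -3/26)
1/(X(178, -138) + (-37570 - 1*(-29468))) = 1/(-3/26 + (-37570 - 1*(-29468))) = 1/(-3/26 + (-37570 + 29468)) = 1/(-3/26 - 8102) = 1/(-210655/26) = -26/210655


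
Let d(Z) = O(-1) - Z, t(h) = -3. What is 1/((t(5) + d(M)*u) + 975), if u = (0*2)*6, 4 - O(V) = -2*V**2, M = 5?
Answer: 1/972 ≈ 0.0010288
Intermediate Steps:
O(V) = 4 + 2*V**2 (O(V) = 4 - (-2)*V**2 = 4 + 2*V**2)
d(Z) = 6 - Z (d(Z) = (4 + 2*(-1)**2) - Z = (4 + 2*1) - Z = (4 + 2) - Z = 6 - Z)
u = 0 (u = 0*6 = 0)
1/((t(5) + d(M)*u) + 975) = 1/((-3 + (6 - 1*5)*0) + 975) = 1/((-3 + (6 - 5)*0) + 975) = 1/((-3 + 1*0) + 975) = 1/((-3 + 0) + 975) = 1/(-3 + 975) = 1/972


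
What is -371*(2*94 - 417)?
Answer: 84959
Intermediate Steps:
-371*(2*94 - 417) = -371*(188 - 417) = -371*(-229) = 84959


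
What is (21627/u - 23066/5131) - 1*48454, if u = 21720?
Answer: -1800120520221/37148440 ≈ -48458.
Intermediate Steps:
(21627/u - 23066/5131) - 1*48454 = (21627/21720 - 23066/5131) - 1*48454 = (21627*(1/21720) - 23066*1/5131) - 48454 = (7209/7240 - 23066/5131) - 48454 = -130008461/37148440 - 48454 = -1800120520221/37148440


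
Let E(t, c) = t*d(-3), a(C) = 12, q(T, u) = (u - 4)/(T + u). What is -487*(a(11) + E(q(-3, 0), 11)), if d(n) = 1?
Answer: -19480/3 ≈ -6493.3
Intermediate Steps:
q(T, u) = (-4 + u)/(T + u)
E(t, c) = t (E(t, c) = t*1 = t)
-487*(a(11) + E(q(-3, 0), 11)) = -487*(12 + (-4 + 0)/(-3 + 0)) = -487*(12 - 4/(-3)) = -487*(12 - 1/3*(-4)) = -487*(12 + 4/3) = -487*40/3 = -19480/3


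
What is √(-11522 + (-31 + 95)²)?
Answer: I*√7426 ≈ 86.174*I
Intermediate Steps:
√(-11522 + (-31 + 95)²) = √(-11522 + 64²) = √(-11522 + 4096) = √(-7426) = I*√7426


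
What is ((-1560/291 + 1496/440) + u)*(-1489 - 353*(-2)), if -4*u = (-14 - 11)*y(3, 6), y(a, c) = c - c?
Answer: 744633/485 ≈ 1535.3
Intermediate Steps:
y(a, c) = 0
u = 0 (u = -(-14 - 11)*0/4 = -(-25)*0/4 = -¼*0 = 0)
((-1560/291 + 1496/440) + u)*(-1489 - 353*(-2)) = ((-1560/291 + 1496/440) + 0)*(-1489 - 353*(-2)) = ((-1560*1/291 + 1496*(1/440)) + 0)*(-1489 + 706) = ((-520/97 + 17/5) + 0)*(-783) = (-951/485 + 0)*(-783) = -951/485*(-783) = 744633/485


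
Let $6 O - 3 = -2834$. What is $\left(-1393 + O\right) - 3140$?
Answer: $- \frac{30029}{6} \approx -5004.8$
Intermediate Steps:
$O = - \frac{2831}{6}$ ($O = \frac{1}{2} + \frac{1}{6} \left(-2834\right) = \frac{1}{2} - \frac{1417}{3} = - \frac{2831}{6} \approx -471.83$)
$\left(-1393 + O\right) - 3140 = \left(-1393 - \frac{2831}{6}\right) - 3140 = - \frac{11189}{6} - 3140 = - \frac{30029}{6}$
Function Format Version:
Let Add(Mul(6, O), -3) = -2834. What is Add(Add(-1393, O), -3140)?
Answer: Rational(-30029, 6) ≈ -5004.8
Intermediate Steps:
O = Rational(-2831, 6) (O = Add(Rational(1, 2), Mul(Rational(1, 6), -2834)) = Add(Rational(1, 2), Rational(-1417, 3)) = Rational(-2831, 6) ≈ -471.83)
Add(Add(-1393, O), -3140) = Add(Add(-1393, Rational(-2831, 6)), -3140) = Add(Rational(-11189, 6), -3140) = Rational(-30029, 6)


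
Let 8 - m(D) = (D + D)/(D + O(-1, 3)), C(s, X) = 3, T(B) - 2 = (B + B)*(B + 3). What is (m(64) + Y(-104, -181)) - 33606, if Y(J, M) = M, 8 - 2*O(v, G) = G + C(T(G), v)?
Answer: -2195763/65 ≈ -33781.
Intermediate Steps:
T(B) = 2 + 2*B*(3 + B) (T(B) = 2 + (B + B)*(B + 3) = 2 + (2*B)*(3 + B) = 2 + 2*B*(3 + B))
O(v, G) = 5/2 - G/2 (O(v, G) = 4 - (G + 3)/2 = 4 - (3 + G)/2 = 4 + (-3/2 - G/2) = 5/2 - G/2)
m(D) = 8 - 2*D/(1 + D) (m(D) = 8 - (D + D)/(D + (5/2 - 1/2*3)) = 8 - 2*D/(D + (5/2 - 3/2)) = 8 - 2*D/(D + 1) = 8 - 2*D/(1 + D))
(m(64) + Y(-104, -181)) - 33606 = (2*(4 + 3*64)/(1 + 64) - 181) - 33606 = (2*(4 + 192)/65 - 181) - 33606 = (2*(1/65)*196 - 181) - 33606 = (392/65 - 181) - 33606 = -11373/65 - 33606 = -2195763/65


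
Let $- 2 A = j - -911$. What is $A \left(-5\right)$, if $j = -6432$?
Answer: $- \frac{27605}{2} \approx -13803.0$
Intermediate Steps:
$A = \frac{5521}{2}$ ($A = - \frac{-6432 - -911}{2} = - \frac{-6432 + 911}{2} = \left(- \frac{1}{2}\right) \left(-5521\right) = \frac{5521}{2} \approx 2760.5$)
$A \left(-5\right) = \frac{5521}{2} \left(-5\right) = - \frac{27605}{2}$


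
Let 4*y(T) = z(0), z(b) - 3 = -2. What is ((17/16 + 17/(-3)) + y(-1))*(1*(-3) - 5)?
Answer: 209/6 ≈ 34.833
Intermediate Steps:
z(b) = 1 (z(b) = 3 - 2 = 1)
y(T) = 1/4 (y(T) = (1/4)*1 = 1/4)
((17/16 + 17/(-3)) + y(-1))*(1*(-3) - 5) = ((17/16 + 17/(-3)) + 1/4)*(1*(-3) - 5) = ((17*(1/16) + 17*(-1/3)) + 1/4)*(-3 - 5) = ((17/16 - 17/3) + 1/4)*(-8) = (-221/48 + 1/4)*(-8) = -209/48*(-8) = 209/6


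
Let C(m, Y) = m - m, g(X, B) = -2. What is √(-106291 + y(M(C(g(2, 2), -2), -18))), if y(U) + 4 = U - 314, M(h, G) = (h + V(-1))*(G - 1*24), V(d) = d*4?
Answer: I*√106441 ≈ 326.25*I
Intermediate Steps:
V(d) = 4*d
C(m, Y) = 0
M(h, G) = (-24 + G)*(-4 + h) (M(h, G) = (h + 4*(-1))*(G - 1*24) = (h - 4)*(G - 24) = (-4 + h)*(-24 + G) = (-24 + G)*(-4 + h))
y(U) = -318 + U (y(U) = -4 + (U - 314) = -4 + (-314 + U) = -318 + U)
√(-106291 + y(M(C(g(2, 2), -2), -18))) = √(-106291 + (-318 + (96 - 24*0 - 4*(-18) - 18*0))) = √(-106291 + (-318 + (96 + 0 + 72 + 0))) = √(-106291 + (-318 + 168)) = √(-106291 - 150) = √(-106441) = I*√106441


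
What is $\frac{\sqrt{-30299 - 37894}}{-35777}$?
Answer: $- \frac{3 i \sqrt{7577}}{35777} \approx - 0.007299 i$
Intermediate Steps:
$\frac{\sqrt{-30299 - 37894}}{-35777} = \sqrt{-68193} \left(- \frac{1}{35777}\right) = 3 i \sqrt{7577} \left(- \frac{1}{35777}\right) = - \frac{3 i \sqrt{7577}}{35777}$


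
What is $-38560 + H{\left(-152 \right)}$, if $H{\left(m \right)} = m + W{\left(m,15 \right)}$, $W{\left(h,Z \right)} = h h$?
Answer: $-15608$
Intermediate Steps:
$W{\left(h,Z \right)} = h^{2}$
$H{\left(m \right)} = m + m^{2}$
$-38560 + H{\left(-152 \right)} = -38560 - 152 \left(1 - 152\right) = -38560 - -22952 = -38560 + 22952 = -15608$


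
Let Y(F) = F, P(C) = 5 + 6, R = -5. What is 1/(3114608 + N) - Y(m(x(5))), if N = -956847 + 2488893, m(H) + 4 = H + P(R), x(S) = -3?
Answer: -18586615/4646654 ≈ -4.0000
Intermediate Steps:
P(C) = 11
m(H) = 7 + H (m(H) = -4 + (H + 11) = -4 + (11 + H) = 7 + H)
N = 1532046
1/(3114608 + N) - Y(m(x(5))) = 1/(3114608 + 1532046) - (7 - 3) = 1/4646654 - 1*4 = 1/4646654 - 4 = -18586615/4646654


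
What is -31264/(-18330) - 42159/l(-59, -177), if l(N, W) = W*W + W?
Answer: 33526943/95169360 ≈ 0.35229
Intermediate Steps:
l(N, W) = W + W**2 (l(N, W) = W**2 + W = W + W**2)
-31264/(-18330) - 42159/l(-59, -177) = -31264/(-18330) - 42159*(-1/(177*(1 - 177))) = -31264*(-1/18330) - 42159/((-177*(-176))) = 15632/9165 - 42159/31152 = 15632/9165 - 42159*1/31152 = 15632/9165 - 14053/10384 = 33526943/95169360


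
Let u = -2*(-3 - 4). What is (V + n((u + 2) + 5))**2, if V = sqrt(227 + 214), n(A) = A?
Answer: 1764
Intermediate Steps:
u = 14 (u = -2*(-7) = 14)
V = 21 (V = sqrt(441) = 21)
(V + n((u + 2) + 5))**2 = (21 + ((14 + 2) + 5))**2 = (21 + (16 + 5))**2 = (21 + 21)**2 = 42**2 = 1764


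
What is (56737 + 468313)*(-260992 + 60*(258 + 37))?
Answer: -127740464600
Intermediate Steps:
(56737 + 468313)*(-260992 + 60*(258 + 37)) = 525050*(-260992 + 60*295) = 525050*(-260992 + 17700) = 525050*(-243292) = -127740464600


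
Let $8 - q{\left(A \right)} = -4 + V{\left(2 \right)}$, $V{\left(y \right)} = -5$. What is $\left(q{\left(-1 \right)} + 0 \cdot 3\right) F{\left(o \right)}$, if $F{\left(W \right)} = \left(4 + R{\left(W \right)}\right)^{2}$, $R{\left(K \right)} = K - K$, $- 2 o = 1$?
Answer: $272$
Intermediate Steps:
$o = - \frac{1}{2}$ ($o = \left(- \frac{1}{2}\right) 1 = - \frac{1}{2} \approx -0.5$)
$R{\left(K \right)} = 0$
$F{\left(W \right)} = 16$ ($F{\left(W \right)} = \left(4 + 0\right)^{2} = 4^{2} = 16$)
$q{\left(A \right)} = 17$ ($q{\left(A \right)} = 8 - \left(-4 - 5\right) = 8 - -9 = 8 + 9 = 17$)
$\left(q{\left(-1 \right)} + 0 \cdot 3\right) F{\left(o \right)} = \left(17 + 0 \cdot 3\right) 16 = \left(17 + 0\right) 16 = 17 \cdot 16 = 272$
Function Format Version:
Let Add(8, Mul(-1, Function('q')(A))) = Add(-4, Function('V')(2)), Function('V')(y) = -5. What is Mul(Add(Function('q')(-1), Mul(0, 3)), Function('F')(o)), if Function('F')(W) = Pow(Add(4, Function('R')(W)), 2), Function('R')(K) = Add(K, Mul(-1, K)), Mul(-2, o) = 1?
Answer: 272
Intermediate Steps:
o = Rational(-1, 2) (o = Mul(Rational(-1, 2), 1) = Rational(-1, 2) ≈ -0.50000)
Function('R')(K) = 0
Function('F')(W) = 16 (Function('F')(W) = Pow(Add(4, 0), 2) = Pow(4, 2) = 16)
Function('q')(A) = 17 (Function('q')(A) = Add(8, Mul(-1, Add(-4, -5))) = Add(8, Mul(-1, -9)) = Add(8, 9) = 17)
Mul(Add(Function('q')(-1), Mul(0, 3)), Function('F')(o)) = Mul(Add(17, Mul(0, 3)), 16) = Mul(Add(17, 0), 16) = Mul(17, 16) = 272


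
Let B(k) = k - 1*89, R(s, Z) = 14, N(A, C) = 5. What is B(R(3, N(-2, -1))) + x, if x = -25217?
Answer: -25292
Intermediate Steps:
B(k) = -89 + k (B(k) = k - 89 = -89 + k)
B(R(3, N(-2, -1))) + x = (-89 + 14) - 25217 = -75 - 25217 = -25292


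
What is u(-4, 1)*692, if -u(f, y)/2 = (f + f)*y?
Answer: 11072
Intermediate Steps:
u(f, y) = -4*f*y (u(f, y) = -2*(f + f)*y = -2*2*f*y = -4*f*y)
u(-4, 1)*692 = -4*(-4)*1*692 = 16*692 = 11072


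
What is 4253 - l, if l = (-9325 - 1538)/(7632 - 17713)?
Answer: 2521390/593 ≈ 4251.9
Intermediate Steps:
l = 639/593 (l = -10863/(-10081) = -10863*(-1/10081) = 639/593 ≈ 1.0776)
4253 - l = 4253 - 1*639/593 = 4253 - 639/593 = 2521390/593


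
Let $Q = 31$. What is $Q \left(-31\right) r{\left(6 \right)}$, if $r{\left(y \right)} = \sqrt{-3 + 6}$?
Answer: $- 961 \sqrt{3} \approx -1664.5$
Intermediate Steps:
$r{\left(y \right)} = \sqrt{3}$
$Q \left(-31\right) r{\left(6 \right)} = 31 \left(-31\right) \sqrt{3} = - 961 \sqrt{3}$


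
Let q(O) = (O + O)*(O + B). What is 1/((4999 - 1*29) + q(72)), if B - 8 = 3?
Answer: 1/16922 ≈ 5.9095e-5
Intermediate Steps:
B = 11 (B = 8 + 3 = 11)
q(O) = 2*O*(11 + O) (q(O) = (O + O)*(O + 11) = (2*O)*(11 + O) = 2*O*(11 + O))
1/((4999 - 1*29) + q(72)) = 1/((4999 - 1*29) + 2*72*(11 + 72)) = 1/((4999 - 29) + 2*72*83) = 1/(4970 + 11952) = 1/16922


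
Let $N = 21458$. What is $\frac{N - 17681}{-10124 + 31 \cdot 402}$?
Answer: $\frac{3777}{2338} \approx 1.6155$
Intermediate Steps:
$\frac{N - 17681}{-10124 + 31 \cdot 402} = \frac{21458 - 17681}{-10124 + 31 \cdot 402} = \frac{3777}{-10124 + 12462} = \frac{3777}{2338}$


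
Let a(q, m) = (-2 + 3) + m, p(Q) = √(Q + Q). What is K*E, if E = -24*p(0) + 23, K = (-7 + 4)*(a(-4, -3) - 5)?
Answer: 483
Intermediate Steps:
p(Q) = √2*√Q (p(Q) = √(2*Q) = √2*√Q)
a(q, m) = 1 + m
K = 21 (K = (-7 + 4)*((1 - 3) - 5) = -3*(-2 - 5) = -3*(-7) = 21)
E = 23 (E = -24*√2*√0 + 23 = -24*√2*0 + 23 = -24*0 + 23 = 0 + 23 = 23)
K*E = 21*23 = 483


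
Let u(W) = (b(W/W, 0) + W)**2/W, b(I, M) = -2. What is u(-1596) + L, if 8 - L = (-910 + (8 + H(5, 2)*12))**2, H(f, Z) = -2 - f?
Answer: -388541413/399 ≈ -9.7379e+5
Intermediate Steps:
u(W) = (-2 + W)**2/W
L = -972188 (L = 8 - (-910 + (8 + (-2 - 1*5)*12))**2 = 8 - (-910 + (8 + (-2 - 5)*12))**2 = 8 - (-910 + (8 - 7*12))**2 = 8 - (-910 + (8 - 84))**2 = 8 - (-910 - 76)**2 = 8 - 1*(-986)**2 = 8 - 1*972196 = 8 - 972196 = -972188)
u(-1596) + L = (-2 - 1596)**2/(-1596) - 972188 = -1/1596*(-1598)**2 - 972188 = -1/1596*2553604 - 972188 = -638401/399 - 972188 = -388541413/399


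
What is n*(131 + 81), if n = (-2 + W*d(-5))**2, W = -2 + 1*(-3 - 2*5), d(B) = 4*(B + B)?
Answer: 75812048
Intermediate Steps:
d(B) = 8*B (d(B) = 4*(2*B) = 8*B)
W = -15 (W = -2 + 1*(-3 - 10) = -2 + 1*(-13) = -2 - 13 = -15)
n = 357604 (n = (-2 - 120*(-5))**2 = (-2 - 15*(-40))**2 = (-2 + 600)**2 = 598**2 = 357604)
n*(131 + 81) = 357604*(131 + 81) = 357604*212 = 75812048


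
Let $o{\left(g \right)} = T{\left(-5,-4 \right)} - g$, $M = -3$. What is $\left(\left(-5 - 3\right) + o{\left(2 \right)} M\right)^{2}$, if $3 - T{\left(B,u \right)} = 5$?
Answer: $16$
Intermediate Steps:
$T{\left(B,u \right)} = -2$ ($T{\left(B,u \right)} = 3 - 5 = -2$)
$o{\left(g \right)} = -2 - g$
$\left(\left(-5 - 3\right) + o{\left(2 \right)} M\right)^{2} = \left(\left(-5 - 3\right) + \left(-2 - 2\right) \left(-3\right)\right)^{2} = \left(-8 + \left(-2 - 2\right) \left(-3\right)\right)^{2} = \left(-8 - -12\right)^{2} = \left(-8 + 12\right)^{2} = 4^{2} = 16$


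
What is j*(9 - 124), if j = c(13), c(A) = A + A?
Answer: -2990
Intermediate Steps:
c(A) = 2*A
j = 26 (j = 2*13 = 26)
j*(9 - 124) = 26*(9 - 124) = 26*(-115) = -2990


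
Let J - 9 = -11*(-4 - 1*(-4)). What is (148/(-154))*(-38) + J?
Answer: 3505/77 ≈ 45.519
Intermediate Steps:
J = 9 (J = 9 - 11*(-4 - 1*(-4)) = 9 - 11*(-4 + 4) = 9 - 11*0 = 9 + 0 = 9)
(148/(-154))*(-38) + J = (148/(-154))*(-38) + 9 = (148*(-1/154))*(-38) + 9 = -74/77*(-38) + 9 = 2812/77 + 9 = 3505/77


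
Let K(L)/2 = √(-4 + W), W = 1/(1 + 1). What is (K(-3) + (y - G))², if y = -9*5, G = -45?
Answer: -14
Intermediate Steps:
y = -45
W = ½ (W = 1/2 = ½ ≈ 0.50000)
K(L) = I*√14 (K(L) = 2*√(-4 + ½) = 2*√(-7/2) = 2*(I*√14/2) = I*√14)
(K(-3) + (y - G))² = (I*√14 + (-45 - 1*(-45)))² = (I*√14 + (-45 + 45))² = (I*√14 + 0)² = (I*√14)² = -14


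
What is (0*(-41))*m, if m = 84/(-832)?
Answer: 0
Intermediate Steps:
m = -21/208 (m = 84*(-1/832) = -21/208 ≈ -0.10096)
(0*(-41))*m = (0*(-41))*(-21/208) = 0*(-21/208) = 0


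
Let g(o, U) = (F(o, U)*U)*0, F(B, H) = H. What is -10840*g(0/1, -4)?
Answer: 0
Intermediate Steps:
g(o, U) = 0 (g(o, U) = (U*U)*0 = U**2*0 = 0)
-10840*g(0/1, -4) = -10840*0 = 0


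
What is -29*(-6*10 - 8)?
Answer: 1972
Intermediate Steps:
-29*(-6*10 - 8) = -29*(-60 - 8) = -29*(-68) = 1972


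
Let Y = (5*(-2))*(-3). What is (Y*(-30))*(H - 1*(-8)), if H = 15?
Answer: -20700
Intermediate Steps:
Y = 30 (Y = -10*(-3) = 30)
(Y*(-30))*(H - 1*(-8)) = (30*(-30))*(15 - 1*(-8)) = -900*(15 + 8) = -900*23 = -20700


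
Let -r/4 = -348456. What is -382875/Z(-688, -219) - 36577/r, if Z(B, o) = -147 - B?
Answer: -533680152157/754058784 ≈ -707.74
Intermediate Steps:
r = 1393824 (r = -4*(-348456) = 1393824)
-382875/Z(-688, -219) - 36577/r = -382875/(-147 - 1*(-688)) - 36577/1393824 = -382875/(-147 + 688) - 36577*1/1393824 = -382875/541 - 36577/1393824 = -533680152157/754058784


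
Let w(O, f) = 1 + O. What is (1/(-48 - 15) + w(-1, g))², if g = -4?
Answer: 1/3969 ≈ 0.00025195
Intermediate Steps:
(1/(-48 - 15) + w(-1, g))² = (1/(-48 - 15) + (1 - 1))² = (1/(-63) + 0)² = (-1/63 + 0)² = (-1/63)² = 1/3969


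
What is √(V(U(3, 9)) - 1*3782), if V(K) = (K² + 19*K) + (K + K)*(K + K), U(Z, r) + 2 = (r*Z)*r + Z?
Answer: √298534 ≈ 546.38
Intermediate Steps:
U(Z, r) = -2 + Z + Z*r² (U(Z, r) = -2 + ((r*Z)*r + Z) = -2 + ((Z*r)*r + Z) = -2 + (Z*r² + Z) = -2 + (Z + Z*r²) = -2 + Z + Z*r²)
V(K) = 5*K² + 19*K (V(K) = (K² + 19*K) + (2*K)*(2*K) = (K² + 19*K) + 4*K² = 5*K² + 19*K)
√(V(U(3, 9)) - 1*3782) = √((-2 + 3 + 3*9²)*(19 + 5*(-2 + 3 + 3*9²)) - 1*3782) = √((-2 + 3 + 3*81)*(19 + 5*(-2 + 3 + 3*81)) - 3782) = √((-2 + 3 + 243)*(19 + 5*(-2 + 3 + 243)) - 3782) = √(244*(19 + 5*244) - 3782) = √(244*(19 + 1220) - 3782) = √(244*1239 - 3782) = √(302316 - 3782) = √298534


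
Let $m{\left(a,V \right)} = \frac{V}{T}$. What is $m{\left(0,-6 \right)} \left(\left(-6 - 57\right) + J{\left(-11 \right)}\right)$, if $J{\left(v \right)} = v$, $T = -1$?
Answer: $-444$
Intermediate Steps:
$m{\left(a,V \right)} = - V$ ($m{\left(a,V \right)} = \frac{V}{-1} = V \left(-1\right) = - V$)
$m{\left(0,-6 \right)} \left(\left(-6 - 57\right) + J{\left(-11 \right)}\right) = \left(-1\right) \left(-6\right) \left(\left(-6 - 57\right) - 11\right) = 6 \left(-63 - 11\right) = 6 \left(-74\right) = -444$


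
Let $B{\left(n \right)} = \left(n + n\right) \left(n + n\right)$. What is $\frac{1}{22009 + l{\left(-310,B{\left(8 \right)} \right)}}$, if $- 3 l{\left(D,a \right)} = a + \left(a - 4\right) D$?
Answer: $\frac{3}{143891} \approx 2.0849 \cdot 10^{-5}$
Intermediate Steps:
$B{\left(n \right)} = 4 n^{2}$ ($B{\left(n \right)} = 2 n 2 n = 4 n^{2}$)
$l{\left(D,a \right)} = - \frac{a}{3} - \frac{D \left(-4 + a\right)}{3}$ ($l{\left(D,a \right)} = - \frac{a + \left(a - 4\right) D}{3} = - \frac{a + \left(-4 + a\right) D}{3} = - \frac{a + D \left(-4 + a\right)}{3} = - \frac{a}{3} - \frac{D \left(-4 + a\right)}{3}$)
$\frac{1}{22009 + l{\left(-310,B{\left(8 \right)} \right)}} = \frac{1}{22009 - \left(\frac{1240}{3} - 412 \cdot 8^{2}\right)} = \frac{1}{22009 - \left(\frac{1240}{3} - 412 \cdot 64\right)} = \frac{1}{22009 - \left(\frac{1496}{3} - \frac{79360}{3}\right)} = \frac{1}{22009 - - \frac{77864}{3}} = \frac{1}{22009 + \frac{77864}{3}} = \frac{1}{\frac{143891}{3}} = \frac{3}{143891}$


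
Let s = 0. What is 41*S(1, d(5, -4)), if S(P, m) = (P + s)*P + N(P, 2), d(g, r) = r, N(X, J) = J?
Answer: 123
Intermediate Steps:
S(P, m) = 2 + P**2 (S(P, m) = (P + 0)*P + 2 = P*P + 2 = P**2 + 2 = 2 + P**2)
41*S(1, d(5, -4)) = 41*(2 + 1**2) = 41*(2 + 1) = 41*3 = 123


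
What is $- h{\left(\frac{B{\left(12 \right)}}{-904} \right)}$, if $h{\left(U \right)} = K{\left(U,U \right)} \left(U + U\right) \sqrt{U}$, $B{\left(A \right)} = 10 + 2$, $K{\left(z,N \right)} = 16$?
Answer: $\frac{24 i \sqrt{678}}{12769} \approx 0.048941 i$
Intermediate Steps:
$B{\left(A \right)} = 12$
$h{\left(U \right)} = 32 U^{\frac{3}{2}}$ ($h{\left(U \right)} = 16 \left(U + U\right) \sqrt{U} = 16 \cdot 2 U \sqrt{U} = 32 U \sqrt{U} = 32 U^{\frac{3}{2}}$)
$- h{\left(\frac{B{\left(12 \right)}}{-904} \right)} = - 32 \left(\frac{12}{-904}\right)^{\frac{3}{2}} = - 32 \left(12 \left(- \frac{1}{904}\right)\right)^{\frac{3}{2}} = - 32 \left(- \frac{3}{226}\right)^{\frac{3}{2}} = - 32 \left(- \frac{3 i \sqrt{678}}{51076}\right) = - \frac{\left(-24\right) i \sqrt{678}}{12769} = \frac{24 i \sqrt{678}}{12769}$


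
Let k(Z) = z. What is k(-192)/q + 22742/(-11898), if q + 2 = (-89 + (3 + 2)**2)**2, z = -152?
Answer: -23728561/12177603 ≈ -1.9485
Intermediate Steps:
q = 4094 (q = -2 + (-89 + (3 + 2)**2)**2 = -2 + (-89 + 5**2)**2 = -2 + (-89 + 25)**2 = -2 + (-64)**2 = -2 + 4096 = 4094)
k(Z) = -152
k(-192)/q + 22742/(-11898) = -152/4094 + 22742/(-11898) = -152*1/4094 + 22742*(-1/11898) = -76/2047 - 11371/5949 = -23728561/12177603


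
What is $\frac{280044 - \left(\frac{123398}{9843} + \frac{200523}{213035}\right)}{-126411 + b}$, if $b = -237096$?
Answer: $- \frac{587196983313401}{762239102392035} \approx -0.77036$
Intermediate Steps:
$\frac{280044 - \left(\frac{123398}{9843} + \frac{200523}{213035}\right)}{-126411 + b} = \frac{280044 - \left(\frac{123398}{9843} + \frac{200523}{213035}\right)}{-126411 - 237096} = \frac{280044 - \frac{28261840819}{2096903505}}{-363507} = \left(280044 - \frac{28261840819}{2096903505}\right) \left(- \frac{1}{363507}\right) = \frac{587196983313401}{2096903505} \left(- \frac{1}{363507}\right) = - \frac{587196983313401}{762239102392035}$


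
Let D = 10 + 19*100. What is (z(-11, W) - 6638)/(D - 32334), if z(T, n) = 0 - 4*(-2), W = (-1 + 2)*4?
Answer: 3315/15212 ≈ 0.21792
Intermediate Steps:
D = 1910 (D = 10 + 1900 = 1910)
W = 4 (W = 1*4 = 4)
z(T, n) = 8 (z(T, n) = 0 + 8 = 8)
(z(-11, W) - 6638)/(D - 32334) = (8 - 6638)/(1910 - 32334) = -6630/(-30424) = -6630*(-1/30424) = 3315/15212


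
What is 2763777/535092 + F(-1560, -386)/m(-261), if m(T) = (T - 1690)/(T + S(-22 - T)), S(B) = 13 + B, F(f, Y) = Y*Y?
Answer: 240977079205/347988164 ≈ 692.49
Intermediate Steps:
F(f, Y) = Y²
m(T) = 1690/9 - T/9 (m(T) = (T - 1690)/(T + (13 + (-22 - T))) = (-1690 + T)/(T + (-9 - T)) = (-1690 + T)/(-9) = (-1690 + T)*(-⅑) = 1690/9 - T/9)
2763777/535092 + F(-1560, -386)/m(-261) = 2763777/535092 + (-386)²/(1690/9 - ⅑*(-261)) = 2763777*(1/535092) + 148996/(1690/9 + 29) = 921259/178364 + 148996/(1951/9) = 921259/178364 + 148996*(9/1951) = 921259/178364 + 1340964/1951 = 240977079205/347988164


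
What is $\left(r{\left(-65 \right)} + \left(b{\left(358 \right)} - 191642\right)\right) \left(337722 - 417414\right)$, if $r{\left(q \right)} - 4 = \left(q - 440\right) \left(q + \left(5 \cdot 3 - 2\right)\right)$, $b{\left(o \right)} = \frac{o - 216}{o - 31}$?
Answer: $\frac{1436540317696}{109} \approx 1.3179 \cdot 10^{10}$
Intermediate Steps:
$b{\left(o \right)} = \frac{-216 + o}{-31 + o}$
$r{\left(q \right)} = 4 + \left(-440 + q\right) \left(13 + q\right)$ ($r{\left(q \right)} = 4 + \left(q - 440\right) \left(q + \left(5 \cdot 3 - 2\right)\right) = 4 + \left(-440 + q\right) \left(q + \left(15 - 2\right)\right) = 4 + \left(-440 + q\right) \left(q + 13\right) = 4 + \left(-440 + q\right) \left(13 + q\right)$)
$\left(r{\left(-65 \right)} + \left(b{\left(358 \right)} - 191642\right)\right) \left(337722 - 417414\right) = \left(\left(-5716 + \left(-65\right)^{2} - -27755\right) - \left(191642 - \frac{-216 + 358}{-31 + 358}\right)\right) \left(337722 - 417414\right) = \left(\left(-5716 + 4225 + 27755\right) - \left(191642 - \frac{1}{327} \cdot 142\right)\right) \left(-79692\right) = \left(26264 + \left(\frac{1}{327} \cdot 142 - 191642\right)\right) \left(-79692\right) = \left(26264 + \left(\frac{142}{327} - 191642\right)\right) \left(-79692\right) = \left(26264 - \frac{62666792}{327}\right) \left(-79692\right) = \left(- \frac{54078464}{327}\right) \left(-79692\right) = \frac{1436540317696}{109}$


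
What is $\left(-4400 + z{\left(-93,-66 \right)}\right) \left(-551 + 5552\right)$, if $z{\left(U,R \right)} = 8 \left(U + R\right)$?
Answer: $-28365672$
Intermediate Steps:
$z{\left(U,R \right)} = 8 R + 8 U$ ($z{\left(U,R \right)} = 8 \left(R + U\right) = 8 R + 8 U$)
$\left(-4400 + z{\left(-93,-66 \right)}\right) \left(-551 + 5552\right) = \left(-4400 + \left(8 \left(-66\right) + 8 \left(-93\right)\right)\right) \left(-551 + 5552\right) = \left(-4400 - 1272\right) 5001 = \left(-5672\right) 5001 = -28365672$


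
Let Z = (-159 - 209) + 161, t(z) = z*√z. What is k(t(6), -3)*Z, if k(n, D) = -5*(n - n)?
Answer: 0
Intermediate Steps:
t(z) = z^(3/2)
k(n, D) = 0 (k(n, D) = -5*0 = 0)
Z = -207 (Z = -368 + 161 = -207)
k(t(6), -3)*Z = 0*(-207) = 0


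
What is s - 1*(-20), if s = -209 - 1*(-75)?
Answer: -114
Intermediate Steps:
s = -134 (s = -209 + 75 = -134)
s - 1*(-20) = -134 - 1*(-20) = -134 + 20 = -114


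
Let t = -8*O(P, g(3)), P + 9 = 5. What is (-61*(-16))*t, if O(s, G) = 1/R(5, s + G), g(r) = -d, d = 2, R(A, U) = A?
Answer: -7808/5 ≈ -1561.6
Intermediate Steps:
P = -4 (P = -9 + 5 = -4)
g(r) = -2 (g(r) = -1*2 = -2)
O(s, G) = 1/5
t = -8/5 (t = -8*1/5 = -8/5 ≈ -1.6000)
(-61*(-16))*t = -61*(-16)*(-8/5) = 976*(-8/5) = -7808/5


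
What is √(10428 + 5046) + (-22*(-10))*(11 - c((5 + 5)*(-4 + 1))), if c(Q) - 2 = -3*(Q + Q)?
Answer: -37620 + √15474 ≈ -37496.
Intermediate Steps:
c(Q) = 2 - 6*Q (c(Q) = 2 - 3*(Q + Q) = 2 - 6*Q)
√(10428 + 5046) + (-22*(-10))*(11 - c((5 + 5)*(-4 + 1))) = √(10428 + 5046) + (-22*(-10))*(11 - (2 - 6*(5 + 5)*(-4 + 1))) = √15474 + 220*(11 - (2 - 60*(-3))) = √15474 + 220*(11 - (2 - 6*(-30))) = √15474 + 220*(11 - (2 + 180)) = √15474 + 220*(11 - 1*182) = √15474 + 220*(11 - 182) = √15474 + 220*(-171) = √15474 - 37620 = -37620 + √15474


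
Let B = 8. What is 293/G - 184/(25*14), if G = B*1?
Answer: 50539/1400 ≈ 36.099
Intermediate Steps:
G = 8 (G = 8*1 = 8)
293/G - 184/(25*14) = 293/8 - 184/(25*14) = 293*(1/8) - 184/350 = 293/8 - 184*1/350 = 293/8 - 92/175 = 50539/1400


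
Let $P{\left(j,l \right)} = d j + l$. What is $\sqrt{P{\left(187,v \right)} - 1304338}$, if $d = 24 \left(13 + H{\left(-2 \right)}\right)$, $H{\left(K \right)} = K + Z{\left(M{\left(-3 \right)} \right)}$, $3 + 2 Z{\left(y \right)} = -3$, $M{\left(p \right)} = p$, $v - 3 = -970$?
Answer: $i \sqrt{1269401} \approx 1126.7 i$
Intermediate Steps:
$v = -967$ ($v = 3 - 970 = -967$)
$Z{\left(y \right)} = -3$ ($Z{\left(y \right)} = - \frac{3}{2} + \frac{1}{2} \left(-3\right) = - \frac{3}{2} - \frac{3}{2} = -3$)
$H{\left(K \right)} = -3 + K$ ($H{\left(K \right)} = K - 3 = -3 + K$)
$d = 192$ ($d = 24 \left(13 - 5\right) = 24 \cdot 8 = 192$)
$P{\left(j,l \right)} = l + 192 j$ ($P{\left(j,l \right)} = 192 j + l = l + 192 j$)
$\sqrt{P{\left(187,v \right)} - 1304338} = \sqrt{\left(-967 + 192 \cdot 187\right) - 1304338} = \sqrt{\left(-967 + 35904\right) - 1304338} = \sqrt{34937 - 1304338} = \sqrt{-1269401} = i \sqrt{1269401}$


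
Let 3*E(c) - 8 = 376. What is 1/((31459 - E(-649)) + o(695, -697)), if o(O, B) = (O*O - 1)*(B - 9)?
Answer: -1/340983613 ≈ -2.9327e-9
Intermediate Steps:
E(c) = 128 (E(c) = 8/3 + (⅓)*376 = 8/3 + 376/3 = 128)
o(O, B) = (-1 + O²)*(-9 + B) (o(O, B) = (O² - 1)*(-9 + B) = (-1 + O²)*(-9 + B))
1/((31459 - E(-649)) + o(695, -697)) = 1/((31459 - 1*128) + (9 - 1*(-697) - 9*695² - 697*695²)) = 1/((31459 - 128) + (9 + 697 - 9*483025 - 697*483025)) = 1/(31331 + (9 + 697 - 4347225 - 336668425)) = 1/(31331 - 341014944) = 1/(-340983613) = -1/340983613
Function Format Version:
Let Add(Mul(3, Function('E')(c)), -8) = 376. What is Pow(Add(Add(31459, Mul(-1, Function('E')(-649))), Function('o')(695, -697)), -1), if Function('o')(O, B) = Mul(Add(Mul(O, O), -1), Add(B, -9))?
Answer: Rational(-1, 340983613) ≈ -2.9327e-9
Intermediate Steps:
Function('E')(c) = 128 (Function('E')(c) = Add(Rational(8, 3), Mul(Rational(1, 3), 376)) = Add(Rational(8, 3), Rational(376, 3)) = 128)
Function('o')(O, B) = Mul(Add(-1, Pow(O, 2)), Add(-9, B)) (Function('o')(O, B) = Mul(Add(Pow(O, 2), -1), Add(-9, B)) = Mul(Add(-1, Pow(O, 2)), Add(-9, B)))
Pow(Add(Add(31459, Mul(-1, Function('E')(-649))), Function('o')(695, -697)), -1) = Pow(Add(Add(31459, Mul(-1, 128)), Add(9, Mul(-1, -697), Mul(-9, Pow(695, 2)), Mul(-697, Pow(695, 2)))), -1) = Pow(Add(Add(31459, -128), Add(9, 697, Mul(-9, 483025), Mul(-697, 483025))), -1) = Pow(Add(31331, Add(9, 697, -4347225, -336668425)), -1) = Pow(Add(31331, -341014944), -1) = Pow(-340983613, -1) = Rational(-1, 340983613)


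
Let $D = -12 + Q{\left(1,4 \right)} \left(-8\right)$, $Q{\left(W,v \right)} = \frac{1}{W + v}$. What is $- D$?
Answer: $\frac{68}{5} \approx 13.6$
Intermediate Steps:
$D = - \frac{68}{5}$ ($D = -12 + \frac{1}{1 + 4} \left(-8\right) = -12 + \frac{1}{5} \left(-8\right) = -12 - \frac{8}{5} = - \frac{68}{5} \approx -13.6$)
$- D = \left(-1\right) \left(- \frac{68}{5}\right) = \frac{68}{5}$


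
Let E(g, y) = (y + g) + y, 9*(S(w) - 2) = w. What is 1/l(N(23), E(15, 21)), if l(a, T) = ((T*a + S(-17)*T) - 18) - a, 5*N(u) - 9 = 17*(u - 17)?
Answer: 15/18473 ≈ 0.00081200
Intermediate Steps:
S(w) = 2 + w/9
E(g, y) = g + 2*y (E(g, y) = (g + y) + y = g + 2*y)
N(u) = -56 + 17*u/5 (N(u) = 9/5 + (17*(u - 17))/5 = 9/5 + (17*(-17 + u))/5 = 9/5 + (-289 + 17*u)/5 = 9/5 + (-289/5 + 17*u/5) = -56 + 17*u/5)
l(a, T) = -18 - a + T/9 + T*a (l(a, T) = ((T*a + (2 + (1/9)*(-17))*T) - 18) - a = ((T*a + (2 - 17/9)*T) - 18) - a = ((T*a + T/9) - 18) - a = ((T/9 + T*a) - 18) - a = (-18 + T/9 + T*a) - a = -18 - a + T/9 + T*a)
1/l(N(23), E(15, 21)) = 1/(-18 - (-56 + (17/5)*23) + (15 + 2*21)/9 + (15 + 2*21)*(-56 + (17/5)*23)) = 1/(-18 - (-56 + 391/5) + (15 + 42)/9 + (15 + 42)*(-56 + 391/5)) = 1/(-18 - 1*111/5 + (1/9)*57 + 57*(111/5)) = 1/(-18 - 111/5 + 19/3 + 6327/5) = 1/(18473/15) = 15/18473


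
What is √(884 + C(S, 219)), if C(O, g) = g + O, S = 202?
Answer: 3*√145 ≈ 36.125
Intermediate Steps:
C(O, g) = O + g
√(884 + C(S, 219)) = √(884 + (202 + 219)) = √(884 + 421) = √1305 = 3*√145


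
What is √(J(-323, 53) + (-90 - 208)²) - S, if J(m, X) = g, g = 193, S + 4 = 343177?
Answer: -343173 + √88997 ≈ -3.4287e+5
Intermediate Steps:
S = 343173 (S = -4 + 343177 = 343173)
J(m, X) = 193
√(J(-323, 53) + (-90 - 208)²) - S = √(193 + (-90 - 208)²) - 1*343173 = √(193 + (-298)²) - 343173 = √(193 + 88804) - 343173 = √88997 - 343173 = -343173 + √88997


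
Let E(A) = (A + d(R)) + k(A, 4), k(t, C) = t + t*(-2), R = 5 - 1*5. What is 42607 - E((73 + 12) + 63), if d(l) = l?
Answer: 42607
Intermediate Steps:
R = 0 (R = 5 - 5 = 0)
k(t, C) = -t (k(t, C) = t - 2*t = -t)
E(A) = 0 (E(A) = (A + 0) - A = A - A = 0)
42607 - E((73 + 12) + 63) = 42607 - 1*0 = 42607 + 0 = 42607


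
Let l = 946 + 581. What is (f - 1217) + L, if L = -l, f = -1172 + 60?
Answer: -3856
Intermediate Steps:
l = 1527
f = -1112
L = -1527 (L = -1*1527 = -1527)
(f - 1217) + L = (-1112 - 1217) - 1527 = -2329 - 1527 = -3856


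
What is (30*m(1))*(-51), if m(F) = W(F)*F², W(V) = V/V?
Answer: -1530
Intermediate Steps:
W(V) = 1
m(F) = F² (m(F) = 1*F² = F²)
(30*m(1))*(-51) = (30*1²)*(-51) = (30*1)*(-51) = 30*(-51) = -1530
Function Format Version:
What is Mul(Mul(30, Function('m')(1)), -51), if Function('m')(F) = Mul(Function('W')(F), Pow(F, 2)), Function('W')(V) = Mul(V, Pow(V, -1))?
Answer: -1530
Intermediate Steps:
Function('W')(V) = 1
Function('m')(F) = Pow(F, 2) (Function('m')(F) = Mul(1, Pow(F, 2)) = Pow(F, 2))
Mul(Mul(30, Function('m')(1)), -51) = Mul(Mul(30, Pow(1, 2)), -51) = Mul(Mul(30, 1), -51) = Mul(30, -51) = -1530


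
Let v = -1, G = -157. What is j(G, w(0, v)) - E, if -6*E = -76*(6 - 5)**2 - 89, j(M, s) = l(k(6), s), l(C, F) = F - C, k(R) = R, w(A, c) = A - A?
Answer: -67/2 ≈ -33.500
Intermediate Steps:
w(A, c) = 0
j(M, s) = -6 + s (j(M, s) = s - 1*6 = s - 6 = -6 + s)
E = 55/2 (E = -(-76*(6 - 5)**2 - 89)/6 = -(-76*1**2 - 89)/6 = -(-76*1 - 89)/6 = -(-76 - 89)/6 = -1/6*(-165) = 55/2 ≈ 27.500)
j(G, w(0, v)) - E = (-6 + 0) - 1*55/2 = -6 - 55/2 = -67/2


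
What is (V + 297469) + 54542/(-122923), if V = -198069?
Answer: 12218491658/122923 ≈ 99400.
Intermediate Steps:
(V + 297469) + 54542/(-122923) = (-198069 + 297469) + 54542/(-122923) = 99400 + 54542*(-1/122923) = 99400 - 54542/122923 = 12218491658/122923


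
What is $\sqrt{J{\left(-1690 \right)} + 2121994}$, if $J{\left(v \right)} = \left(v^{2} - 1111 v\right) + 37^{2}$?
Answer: $\sqrt{6857053} \approx 2618.6$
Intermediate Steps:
$J{\left(v \right)} = 1369 + v^{2} - 1111 v$ ($J{\left(v \right)} = \left(v^{2} - 1111 v\right) + 1369 = 1369 + v^{2} - 1111 v$)
$\sqrt{J{\left(-1690 \right)} + 2121994} = \sqrt{\left(1369 + \left(-1690\right)^{2} - -1877590\right) + 2121994} = \sqrt{\left(1369 + 2856100 + 1877590\right) + 2121994} = \sqrt{4735059 + 2121994} = \sqrt{6857053}$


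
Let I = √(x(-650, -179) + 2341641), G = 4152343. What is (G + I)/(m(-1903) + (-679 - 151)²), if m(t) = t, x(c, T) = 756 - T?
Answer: 4152343/686997 + 4*√146411/686997 ≈ 6.0464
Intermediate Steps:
I = 4*√146411 (I = √((756 - 1*(-179)) + 2341641) = √((756 + 179) + 2341641) = √(935 + 2341641) = √2342576 = 4*√146411 ≈ 1530.5)
(G + I)/(m(-1903) + (-679 - 151)²) = (4152343 + 4*√146411)/(-1903 + (-679 - 151)²) = (4152343 + 4*√146411)/(-1903 + (-830)²) = (4152343 + 4*√146411)/(-1903 + 688900) = (4152343 + 4*√146411)/686997 = (4152343 + 4*√146411)*(1/686997) = 4152343/686997 + 4*√146411/686997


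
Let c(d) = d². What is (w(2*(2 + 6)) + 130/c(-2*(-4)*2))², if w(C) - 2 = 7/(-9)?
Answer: 3972049/1327104 ≈ 2.9930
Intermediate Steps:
w(C) = 11/9 (w(C) = 2 + 7/(-9) = 2 + 7*(-⅑) = 2 - 7/9 = 11/9)
(w(2*(2 + 6)) + 130/c(-2*(-4)*2))² = (11/9 + 130/((-2*(-4)*2)²))² = (11/9 + 130/((8*2)²))² = (11/9 + 130/(16²))² = (11/9 + 130/256)² = (11/9 + 130*(1/256))² = (11/9 + 65/128)² = (1993/1152)² = 3972049/1327104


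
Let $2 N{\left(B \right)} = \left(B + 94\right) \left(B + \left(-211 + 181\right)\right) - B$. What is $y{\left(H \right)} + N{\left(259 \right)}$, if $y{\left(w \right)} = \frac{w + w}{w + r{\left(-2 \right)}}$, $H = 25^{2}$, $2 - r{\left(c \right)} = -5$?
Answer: $\frac{12731949}{316} \approx 40291.0$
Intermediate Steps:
$r{\left(c \right)} = 7$ ($r{\left(c \right)} = 2 - -5 = 2 + 5 = 7$)
$N{\left(B \right)} = - \frac{B}{2} + \frac{\left(-30 + B\right) \left(94 + B\right)}{2}$ ($N{\left(B \right)} = \frac{\left(B + 94\right) \left(B + \left(-211 + 181\right)\right) - B}{2} = \frac{\left(94 + B\right) \left(B - 30\right) - B}{2} = \frac{\left(94 + B\right) \left(-30 + B\right) - B}{2} = \frac{\left(-30 + B\right) \left(94 + B\right) - B}{2} = \frac{- B + \left(-30 + B\right) \left(94 + B\right)}{2} = - \frac{B}{2} + \frac{\left(-30 + B\right) \left(94 + B\right)}{2}$)
$H = 625$
$y{\left(w \right)} = \frac{2 w}{7 + w}$ ($y{\left(w \right)} = \frac{w + w}{w + 7} = \frac{2 w}{7 + w}$)
$y{\left(H \right)} + N{\left(259 \right)} = 2 \cdot 625 \frac{1}{7 + 625} + \left(-1410 + \frac{259^{2}}{2} + \frac{63}{2} \cdot 259\right) = 2 \cdot 625 \cdot \frac{1}{632} + \left(-1410 + \frac{1}{2} \cdot 67081 + \frac{16317}{2}\right) = 2 \cdot 625 \cdot \frac{1}{632} + \left(-1410 + \frac{67081}{2} + \frac{16317}{2}\right) = \frac{625}{316} + 40289 = \frac{12731949}{316}$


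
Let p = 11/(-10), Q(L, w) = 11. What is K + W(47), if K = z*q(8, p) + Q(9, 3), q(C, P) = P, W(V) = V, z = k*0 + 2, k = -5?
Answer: 279/5 ≈ 55.800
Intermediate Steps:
z = 2 (z = -5*0 + 2 = 0 + 2 = 2)
p = -11/10 (p = 11*(-⅒) = -11/10 ≈ -1.1000)
K = 44/5 (K = 2*(-11/10) + 11 = -11/5 + 11 = 44/5 ≈ 8.8000)
K + W(47) = 44/5 + 47 = 279/5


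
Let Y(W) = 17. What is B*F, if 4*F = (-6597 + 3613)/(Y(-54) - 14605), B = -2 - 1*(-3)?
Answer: 373/7294 ≈ 0.051138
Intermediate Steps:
B = 1 (B = -2 + 3 = 1)
F = 373/7294 (F = ((-6597 + 3613)/(17 - 14605))/4 = (-2984/(-14588))/4 = (-2984*(-1/14588))/4 = (¼)*(746/3647) = 373/7294 ≈ 0.051138)
B*F = 1*(373/7294) = 373/7294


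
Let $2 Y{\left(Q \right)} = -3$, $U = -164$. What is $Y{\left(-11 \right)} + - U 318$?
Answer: $\frac{104301}{2} \approx 52151.0$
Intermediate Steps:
$Y{\left(Q \right)} = - \frac{3}{2}$ ($Y{\left(Q \right)} = \frac{1}{2} \left(-3\right) = - \frac{3}{2}$)
$Y{\left(-11 \right)} + - U 318 = - \frac{3}{2} + \left(-1\right) \left(-164\right) 318 = - \frac{3}{2} + 164 \cdot 318 = - \frac{3}{2} + 52152 = \frac{104301}{2}$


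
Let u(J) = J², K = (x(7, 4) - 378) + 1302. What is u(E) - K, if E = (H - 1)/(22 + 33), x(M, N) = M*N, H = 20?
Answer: -2879439/3025 ≈ -951.88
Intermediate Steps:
E = 19/55 (E = (20 - 1)/(22 + 33) = 19/55 ≈ 0.34545)
K = 952 (K = (7*4 - 378) + 1302 = (28 - 378) + 1302 = -350 + 1302 = 952)
u(E) - K = (19/55)² - 1*952 = 361/3025 - 952 = -2879439/3025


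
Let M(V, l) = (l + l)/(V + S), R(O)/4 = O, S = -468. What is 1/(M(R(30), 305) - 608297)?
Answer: -174/105843983 ≈ -1.6439e-6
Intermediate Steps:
R(O) = 4*O
M(V, l) = 2*l/(-468 + V) (M(V, l) = (l + l)/(V - 468) = (2*l)/(-468 + V) = 2*l/(-468 + V))
1/(M(R(30), 305) - 608297) = 1/(2*305/(-468 + 4*30) - 608297) = 1/(2*305/(-468 + 120) - 608297) = 1/(2*305/(-348) - 608297) = 1/(2*305*(-1/348) - 608297) = 1/(-305/174 - 608297) = 1/(-105843983/174) = -174/105843983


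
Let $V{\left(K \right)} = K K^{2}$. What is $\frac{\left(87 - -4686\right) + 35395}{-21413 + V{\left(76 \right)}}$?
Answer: $\frac{40168}{417563} \approx 0.096196$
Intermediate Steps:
$V{\left(K \right)} = K^{3}$
$\frac{\left(87 - -4686\right) + 35395}{-21413 + V{\left(76 \right)}} = \frac{\left(87 - -4686\right) + 35395}{-21413 + 76^{3}} = \frac{\left(87 + 4686\right) + 35395}{-21413 + 438976} = \frac{4773 + 35395}{417563} = 40168 \cdot \frac{1}{417563} = \frac{40168}{417563}$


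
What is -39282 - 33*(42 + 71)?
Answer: -43011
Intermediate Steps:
-39282 - 33*(42 + 71) = -39282 - 33*113 = -39282 - 1*3729 = -39282 - 3729 = -43011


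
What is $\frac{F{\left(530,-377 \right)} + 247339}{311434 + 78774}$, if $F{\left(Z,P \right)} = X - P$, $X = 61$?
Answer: $\frac{247777}{390208} \approx 0.63499$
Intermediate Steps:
$F{\left(Z,P \right)} = 61 - P$
$\frac{F{\left(530,-377 \right)} + 247339}{311434 + 78774} = \frac{\left(61 - -377\right) + 247339}{311434 + 78774} = \frac{\left(61 + 377\right) + 247339}{390208} = \left(438 + 247339\right) \frac{1}{390208} = 247777 \cdot \frac{1}{390208} = \frac{247777}{390208}$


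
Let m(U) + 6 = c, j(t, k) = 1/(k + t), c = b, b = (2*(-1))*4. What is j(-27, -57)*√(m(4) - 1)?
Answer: -I*√15/84 ≈ -0.046107*I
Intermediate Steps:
b = -8 (b = -2*4 = -8)
c = -8
m(U) = -14 (m(U) = -6 - 8 = -14)
j(-27, -57)*√(m(4) - 1) = √(-14 - 1)/(-57 - 27) = √(-15)/(-84) = -I*√15/84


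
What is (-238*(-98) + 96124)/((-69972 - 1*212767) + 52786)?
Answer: -39816/76651 ≈ -0.51945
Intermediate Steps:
(-238*(-98) + 96124)/((-69972 - 1*212767) + 52786) = (23324 + 96124)/((-69972 - 212767) + 52786) = 119448/(-282739 + 52786) = 119448/(-229953) = 119448*(-1/229953) = -39816/76651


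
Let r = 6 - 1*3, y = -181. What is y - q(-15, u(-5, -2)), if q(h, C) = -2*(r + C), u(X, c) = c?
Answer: -179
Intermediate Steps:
r = 3 (r = 6 - 3 = 3)
q(h, C) = -6 - 2*C (q(h, C) = -2*(3 + C) = -6 - 2*C)
y - q(-15, u(-5, -2)) = -181 - (-6 - 2*(-2)) = -181 - (-6 + 4) = -181 - 1*(-2) = -181 + 2 = -179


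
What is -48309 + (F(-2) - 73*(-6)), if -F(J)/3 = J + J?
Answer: -47859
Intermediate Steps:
F(J) = -6*J (F(J) = -3*(J + J) = -6*J)
-48309 + (F(-2) - 73*(-6)) = -48309 + (-6*(-2) - 73*(-6)) = -48309 + (12 + 438) = -48309 + 450 = -47859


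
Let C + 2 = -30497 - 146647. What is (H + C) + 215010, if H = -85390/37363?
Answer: 1414627242/37363 ≈ 37862.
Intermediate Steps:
H = -85390/37363 (H = -85390*1/37363 = -85390/37363 ≈ -2.2854)
C = -177146 (C = -2 + (-30497 - 146647) = -2 - 177144 = -177146)
(H + C) + 215010 = (-85390/37363 - 177146) + 215010 = -6618791388/37363 + 215010 = 1414627242/37363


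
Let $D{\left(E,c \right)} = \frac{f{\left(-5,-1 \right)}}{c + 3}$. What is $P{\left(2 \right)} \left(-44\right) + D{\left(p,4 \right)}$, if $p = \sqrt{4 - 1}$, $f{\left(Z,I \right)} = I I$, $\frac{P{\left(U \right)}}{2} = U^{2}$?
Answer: $- \frac{2463}{7} \approx -351.86$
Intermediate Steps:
$P{\left(U \right)} = 2 U^{2}$
$f{\left(Z,I \right)} = I^{2}$
$p = \sqrt{3} \approx 1.732$
$D{\left(E,c \right)} = \frac{1}{3 + c}$ ($D{\left(E,c \right)} = \frac{\left(-1\right)^{2}}{c + 3} = 1 \frac{1}{3 + c} = \frac{1}{3 + c}$)
$P{\left(2 \right)} \left(-44\right) + D{\left(p,4 \right)} = 2 \cdot 2^{2} \left(-44\right) + \frac{1}{3 + 4} = 2 \cdot 4 \left(-44\right) + \frac{1}{7} = 8 \left(-44\right) + \frac{1}{7} = -352 + \frac{1}{7} = - \frac{2463}{7}$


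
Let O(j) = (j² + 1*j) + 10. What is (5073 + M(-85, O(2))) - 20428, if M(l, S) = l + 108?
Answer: -15332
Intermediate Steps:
O(j) = 10 + j + j² (O(j) = (j² + j) + 10 = (j + j²) + 10 = 10 + j + j²)
M(l, S) = 108 + l
(5073 + M(-85, O(2))) - 20428 = (5073 + (108 - 85)) - 20428 = (5073 + 23) - 20428 = 5096 - 20428 = -15332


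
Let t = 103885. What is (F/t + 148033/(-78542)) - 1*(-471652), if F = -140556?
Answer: 3848340569469283/8159335670 ≈ 4.7165e+5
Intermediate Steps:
(F/t + 148033/(-78542)) - 1*(-471652) = (-140556/103885 + 148033/(-78542)) - 1*(-471652) = (-140556*1/103885 + 148033*(-1/78542)) + 471652 = (-140556/103885 - 148033/78542) + 471652 = -26417957557/8159335670 + 471652 = 3848340569469283/8159335670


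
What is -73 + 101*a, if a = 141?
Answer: 14168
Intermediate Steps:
-73 + 101*a = -73 + 101*141 = -73 + 14241 = 14168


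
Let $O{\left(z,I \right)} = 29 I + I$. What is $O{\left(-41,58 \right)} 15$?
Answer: $26100$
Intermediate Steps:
$O{\left(z,I \right)} = 30 I$
$O{\left(-41,58 \right)} 15 = 30 \cdot 58 \cdot 15 = 1740 \cdot 15 = 26100$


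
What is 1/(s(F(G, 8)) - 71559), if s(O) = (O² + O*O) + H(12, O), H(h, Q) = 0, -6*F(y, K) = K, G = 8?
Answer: -9/643999 ≈ -1.3975e-5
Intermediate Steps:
F(y, K) = -K/6
s(O) = 2*O² (s(O) = (O² + O*O) + 0 = (O² + O²) + 0 = 2*O² + 0 = 2*O²)
1/(s(F(G, 8)) - 71559) = 1/(2*(-⅙*8)² - 71559) = 1/(2*(-4/3)² - 71559) = 1/(2*(16/9) - 71559) = 1/(32/9 - 71559) = 1/(-643999/9) = -9/643999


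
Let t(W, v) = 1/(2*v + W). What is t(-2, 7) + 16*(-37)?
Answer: -7103/12 ≈ -591.92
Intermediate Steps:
t(W, v) = 1/(W + 2*v)
t(-2, 7) + 16*(-37) = 1/(-2 + 2*7) + 16*(-37) = 1/(-2 + 14) - 592 = 1/12 - 592 = -7103/12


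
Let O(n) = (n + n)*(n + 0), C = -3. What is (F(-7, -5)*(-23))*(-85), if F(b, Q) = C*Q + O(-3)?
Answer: 64515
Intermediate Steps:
O(n) = 2*n² (O(n) = (2*n)*n = 2*n²)
F(b, Q) = 18 - 3*Q (F(b, Q) = -3*Q + 2*(-3)² = -3*Q + 2*9 = -3*Q + 18 = 18 - 3*Q)
(F(-7, -5)*(-23))*(-85) = ((18 - 3*(-5))*(-23))*(-85) = ((18 + 15)*(-23))*(-85) = (33*(-23))*(-85) = -759*(-85) = 64515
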